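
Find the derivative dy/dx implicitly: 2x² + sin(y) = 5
Differentiate the relation implicitly: treat y = y(x) and apply the chain rule, so every y-derivative picks up a y' = dy/dx factor.

With everything moved to the left-hand side, differentiate term by term:
  d/dx[2x^2] = 4x
  d/dx[sin(y)] = y'·cos(y)
  d/dx[-5] = 0

Separating the contributions that come from x directly and those that come through y:
  without y':      4x
  multiplying y':  cos(y)

so (4x) + (cos(y))·y' = 0, and therefore
  dy/dx = -(4x)/(cos(y)) = -4x/cos(y)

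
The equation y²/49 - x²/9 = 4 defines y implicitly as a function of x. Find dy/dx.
Differentiate both sides with respect to x, treating y as y(x). By the chain rule, any term containing y contributes a factor of y' = dy/dx when we differentiate it.

Move every term to one side and write the relation as F(x, y) = 0. Term by term,
  d/dx[-x^2/9] = -2x/9
  d/dx[y^2/49] = 2y·y'/49
  d/dx[-4] = 0

The pieces without y' make up ∂F/∂x and the coefficient of y' is ∂F/∂y:
  ∂F/∂x = -2x/9,
  ∂F/∂y = 2y/49.

Since d/dx[F] = ∂F/∂x + (∂F/∂y)·y' = 0, solve for y':
  (∂F/∂y)·y' = -∂F/∂x
  dy/dx = -(∂F/∂x)/(∂F/∂y) = -(-2x/9)/(2y/49) = 49x/(9y)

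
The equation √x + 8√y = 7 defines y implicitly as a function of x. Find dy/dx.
Differentiate the relation implicitly: treat y = y(x) and apply the chain rule, so every y-derivative picks up a y' = dy/dx factor.

With everything moved to the left-hand side, differentiate term by term:
  d/dx[√(x)] = 1/(2√(x))
  d/dx[8√(y)] = 4·y'/√(y)
  d/dx[-7] = 0

Separating the contributions that come from x directly and those that come through y:
  without y':      1/(2√(x))
  multiplying y':  4/√(y)

so (1/(2√(x))) + (4/√(y))·y' = 0, and therefore
  dy/dx = -(1/(2√(x)))/(4/√(y)) = -√(y)/(8√(x))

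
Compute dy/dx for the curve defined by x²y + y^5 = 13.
Apply d/dx to both sides, remembering that y depends on x. Each occurrence of y therefore brings in a y' = dy/dx via the chain rule.

With F(x, y) equal to the left-hand side minus the right, differentiate F term by term:
  d/dx[x^2y] = x^2·y' + 2xy
  d/dx[y^5] = 5y^4·y'
  d/dx[-13] = 0
Adding these up, d/dx[F] = 0 becomes
  (2xy) + (x^2 + 5y^4)·y' = 0,
so isolating y',
  dy/dx = -(2xy)/(x^2 + 5y^4) = -2xy/(x^2 + 5y^4)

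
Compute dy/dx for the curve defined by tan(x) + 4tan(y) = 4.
Take d/dx of both sides. Since y is implicitly a function of x, the chain rule attaches a y' = dy/dx factor whenever we differentiate through y.

Set F(x, y) = (left side) − (right side), so the curve is F = 0. Differentiating each term of F:
  d/dx[tan(x)] = tan(x)^2 + 1
  d/dx[4tan(y)] = 4·y'(tan(y)^2 + 1)
  d/dx[-4] = 0

Collecting, the y'-free part is the partial derivative in x and the y' coefficient is the partial derivative in y:
  ∂F/∂x = tan(x)^2 + 1
  ∂F/∂y = 4tan(y)^2 + 4

so d/dx[F(x, y(x))] = ∂F/∂x + (∂F/∂y)·y' = 0. Rearranging,
  dy/dx = -(∂F/∂x)/(∂F/∂y) = -(tan(x)^2 + 1)/(4tan(y)^2 + 4) = -cos(y)^2/(4cos(x)^2)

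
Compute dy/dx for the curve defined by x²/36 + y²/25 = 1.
Take d/dx of both sides. Since y is implicitly a function of x, the chain rule attaches a y' = dy/dx factor whenever we differentiate through y.

Set F(x, y) = (left side) − (right side), so the curve is F = 0. Differentiating each term of F:
  d/dx[x^2/36] = x/18
  d/dx[y^2/25] = 2y·y'/25
  d/dx[-1] = 0

Collecting, the y'-free part is the partial derivative in x and the y' coefficient is the partial derivative in y:
  ∂F/∂x = x/18
  ∂F/∂y = 2y/25

so d/dx[F(x, y(x))] = ∂F/∂x + (∂F/∂y)·y' = 0. Rearranging,
  dy/dx = -(∂F/∂x)/(∂F/∂y) = -(x/18)/(2y/25) = -25x/(36y)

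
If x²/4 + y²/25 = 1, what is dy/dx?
Differentiate both sides with respect to x, treating y as y(x). By the chain rule, any term containing y contributes a factor of y' = dy/dx when we differentiate it.

Move every term to one side and write the relation as F(x, y) = 0. Term by term,
  d/dx[x^2/4] = x/2
  d/dx[y^2/25] = 2y·y'/25
  d/dx[-1] = 0

The pieces without y' make up ∂F/∂x and the coefficient of y' is ∂F/∂y:
  ∂F/∂x = x/2,
  ∂F/∂y = 2y/25.

Since d/dx[F] = ∂F/∂x + (∂F/∂y)·y' = 0, solve for y':
  (∂F/∂y)·y' = -∂F/∂x
  dy/dx = -(∂F/∂x)/(∂F/∂y) = -(x/2)/(2y/25) = -25x/(4y)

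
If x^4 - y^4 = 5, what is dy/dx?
Take d/dx of both sides. Since y is implicitly a function of x, the chain rule attaches a y' = dy/dx factor whenever we differentiate through y.

Set F(x, y) = (left side) − (right side), so the curve is F = 0. Differentiating each term of F:
  d/dx[x^4] = 4x^3
  d/dx[-y^4] = -4y^3·y'
  d/dx[-5] = 0

Collecting, the y'-free part is the partial derivative in x and the y' coefficient is the partial derivative in y:
  ∂F/∂x = 4x^3
  ∂F/∂y = -4y^3

so d/dx[F(x, y(x))] = ∂F/∂x + (∂F/∂y)·y' = 0. Rearranging,
  dy/dx = -(∂F/∂x)/(∂F/∂y) = -(4x^3)/(-4y^3) = x^3/y^3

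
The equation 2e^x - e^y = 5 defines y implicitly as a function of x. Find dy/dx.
Differentiate both sides with respect to x, treating y as y(x). By the chain rule, any term containing y contributes a factor of y' = dy/dx when we differentiate it.

Move every term to one side and write the relation as F(x, y) = 0. Term by term,
  d/dx[2e^(x)] = 2e^(x)
  d/dx[-e^(y)] = -y'·e^(y)
  d/dx[-5] = 0

The pieces without y' make up ∂F/∂x and the coefficient of y' is ∂F/∂y:
  ∂F/∂x = 2e^(x),
  ∂F/∂y = -e^(y).

Since d/dx[F] = ∂F/∂x + (∂F/∂y)·y' = 0, solve for y':
  (∂F/∂y)·y' = -∂F/∂x
  dy/dx = -(∂F/∂x)/(∂F/∂y) = -(2e^(x))/(-e^(y)) = 2e^(x - y)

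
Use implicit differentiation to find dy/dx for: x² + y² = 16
Take d/dx of both sides. Since y is implicitly a function of x, the chain rule attaches a y' = dy/dx factor whenever we differentiate through y.

Set F(x, y) = (left side) − (right side), so the curve is F = 0. Differentiating each term of F:
  d/dx[x^2] = 2x
  d/dx[y^2] = 2y·y'
  d/dx[-16] = 0

Collecting, the y'-free part is the partial derivative in x and the y' coefficient is the partial derivative in y:
  ∂F/∂x = 2x
  ∂F/∂y = 2y

so d/dx[F(x, y(x))] = ∂F/∂x + (∂F/∂y)·y' = 0. Rearranging,
  dy/dx = -(∂F/∂x)/(∂F/∂y) = -(2x)/(2y) = -x/y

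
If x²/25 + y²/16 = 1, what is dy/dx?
Differentiate both sides with respect to x, treating y as y(x). By the chain rule, any term containing y contributes a factor of y' = dy/dx when we differentiate it.

Move every term to one side and write the relation as F(x, y) = 0. Term by term,
  d/dx[x^2/25] = 2x/25
  d/dx[y^2/16] = y·y'/8
  d/dx[-1] = 0

The pieces without y' make up ∂F/∂x and the coefficient of y' is ∂F/∂y:
  ∂F/∂x = 2x/25,
  ∂F/∂y = y/8.

Since d/dx[F] = ∂F/∂x + (∂F/∂y)·y' = 0, solve for y':
  (∂F/∂y)·y' = -∂F/∂x
  dy/dx = -(∂F/∂x)/(∂F/∂y) = -(2x/25)/(y/8) = -16x/(25y)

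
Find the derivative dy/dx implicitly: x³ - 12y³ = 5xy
Differentiate the relation implicitly: treat y = y(x) and apply the chain rule, so every y-derivative picks up a y' = dy/dx factor.

With everything moved to the left-hand side, differentiate term by term:
  d/dx[x^3] = 3x^2
  d/dx[-5xy] = -5x·y' - 5y
  d/dx[-12y^3] = -36y^2·y'

Separating the contributions that come from x directly and those that come through y:
  without y':      3x^2 - 5y
  multiplying y':  -5x - 36y^2

so (3x^2 - 5y) + (-5x - 36y^2)·y' = 0, and therefore
  dy/dx = -(3x^2 - 5y)/(-5x - 36y^2) = (3x^2 - 5y)/(5x + 36y^2)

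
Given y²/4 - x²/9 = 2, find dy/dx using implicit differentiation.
Differentiate the relation implicitly: treat y = y(x) and apply the chain rule, so every y-derivative picks up a y' = dy/dx factor.

With everything moved to the left-hand side, differentiate term by term:
  d/dx[-x^2/9] = -2x/9
  d/dx[y^2/4] = y·y'/2
  d/dx[-2] = 0

Separating the contributions that come from x directly and those that come through y:
  without y':      -2x/9
  multiplying y':  y/2

so (-2x/9) + (y/2)·y' = 0, and therefore
  dy/dx = -(-2x/9)/(y/2) = 4x/(9y)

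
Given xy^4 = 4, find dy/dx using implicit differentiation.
Differentiate the relation implicitly: treat y = y(x) and apply the chain rule, so every y-derivative picks up a y' = dy/dx factor.

With everything moved to the left-hand side, differentiate term by term:
  d/dx[xy^4] = 4xy^3·y' + y^4
  d/dx[-4] = 0

Separating the contributions that come from x directly and those that come through y:
  without y':      y^4
  multiplying y':  4xy^3

so (y^4) + (4xy^3)·y' = 0, and therefore
  dy/dx = -(y^4)/(4xy^3) = -y/(4x)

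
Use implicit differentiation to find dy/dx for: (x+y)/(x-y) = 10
Apply d/dx to both sides, remembering that y depends on x. Each occurrence of y therefore brings in a y' = dy/dx via the chain rule.

With F(x, y) equal to the left-hand side minus the right, differentiate F term by term:
  d/dx[(x + y)/(x - y)] = (y' + 1)/(x - y) + (x + y)(y' - 1)/(x - y)^2
  d/dx[-10] = 0
Adding these up, d/dx[F] = 0 becomes
  (1/(x - y) - (x + y)/(x - y)^2) + (1/(x - y) + (x + y)/(x - y)^2)·y' = 0,
so isolating y',
  dy/dx = -(1/(x - y) - (x + y)/(x - y)^2)/(1/(x - y) + (x + y)/(x - y)^2)
        = -(-2y/(x - y)^2)/(2x/(x - y)^2) = y/x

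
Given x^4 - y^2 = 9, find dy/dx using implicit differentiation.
Differentiate both sides with respect to x, treating y as y(x). By the chain rule, any term containing y contributes a factor of y' = dy/dx when we differentiate it.

Move every term to one side and write the relation as F(x, y) = 0. Term by term,
  d/dx[x^4] = 4x^3
  d/dx[-y^2] = -2y·y'
  d/dx[-9] = 0

The pieces without y' make up ∂F/∂x and the coefficient of y' is ∂F/∂y:
  ∂F/∂x = 4x^3,
  ∂F/∂y = -2y.

Since d/dx[F] = ∂F/∂x + (∂F/∂y)·y' = 0, solve for y':
  (∂F/∂y)·y' = -∂F/∂x
  dy/dx = -(∂F/∂x)/(∂F/∂y) = -(4x^3)/(-2y) = 2x^3/y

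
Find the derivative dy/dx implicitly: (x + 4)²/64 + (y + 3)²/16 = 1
Differentiate the relation implicitly: treat y = y(x) and apply the chain rule, so every y-derivative picks up a y' = dy/dx factor.

With everything moved to the left-hand side, differentiate term by term:
  d/dx[(x + 4)^2/64] = x/32 + 1/8
  d/dx[(y + 3)^2/16] = y'(y + 3)/8
  d/dx[-1] = 0

Separating the contributions that come from x directly and those that come through y:
  without y':      x/32 + 1/8
  multiplying y':  y/8 + 3/8

so (x/32 + 1/8) + (y/8 + 3/8)·y' = 0, and therefore
  dy/dx = -(x/32 + 1/8)/(y/8 + 3/8)
        = -((x + 4)/32)/((y + 3)/8) = (-x - 4)/(4(y + 3))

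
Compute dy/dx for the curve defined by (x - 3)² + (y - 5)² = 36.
Take d/dx of both sides. Since y is implicitly a function of x, the chain rule attaches a y' = dy/dx factor whenever we differentiate through y.

Set F(x, y) = (left side) − (right side), so the curve is F = 0. Differentiating each term of F:
  d/dx[(x - 3)^2] = 2x - 6
  d/dx[(y - 5)^2] = 2·y'(y - 5)
  d/dx[-36] = 0

Collecting, the y'-free part is the partial derivative in x and the y' coefficient is the partial derivative in y:
  ∂F/∂x = 2x - 6
  ∂F/∂y = 2y - 10

so d/dx[F(x, y(x))] = ∂F/∂x + (∂F/∂y)·y' = 0. Rearranging,
  dy/dx = -(∂F/∂x)/(∂F/∂y) = -(2x - 6)/(2y - 10) = (3 - x)/(y - 5)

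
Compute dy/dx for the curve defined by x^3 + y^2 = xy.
Apply d/dx to both sides, remembering that y depends on x. Each occurrence of y therefore brings in a y' = dy/dx via the chain rule.

With F(x, y) equal to the left-hand side minus the right, differentiate F term by term:
  d/dx[x^3] = 3x^2
  d/dx[-xy] = -x·y' - y
  d/dx[y^2] = 2y·y'
Adding these up, d/dx[F] = 0 becomes
  (3x^2 - y) + (-x + 2y)·y' = 0,
so isolating y',
  dy/dx = -(3x^2 - y)/(-x + 2y) = (3x^2 - y)/(x - 2y)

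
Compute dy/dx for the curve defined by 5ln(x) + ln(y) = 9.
Differentiate both sides with respect to x, treating y as y(x). By the chain rule, any term containing y contributes a factor of y' = dy/dx when we differentiate it.

Move every term to one side and write the relation as F(x, y) = 0. Term by term,
  d/dx[5ln(x)] = 5/x
  d/dx[ln(y)] = y'/y
  d/dx[-9] = 0

The pieces without y' make up ∂F/∂x and the coefficient of y' is ∂F/∂y:
  ∂F/∂x = 5/x,
  ∂F/∂y = 1/y.

Since d/dx[F] = ∂F/∂x + (∂F/∂y)·y' = 0, solve for y':
  (∂F/∂y)·y' = -∂F/∂x
  dy/dx = -(∂F/∂x)/(∂F/∂y) = -(5/x)/(1/y) = -5y/x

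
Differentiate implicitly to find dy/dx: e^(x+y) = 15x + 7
Differentiate both sides with respect to x, treating y as y(x). By the chain rule, any term containing y contributes a factor of y' = dy/dx when we differentiate it.

Move every term to one side and write the relation as F(x, y) = 0. Term by term,
  d/dx[-15x] = -15
  d/dx[e^(x + y)] = (y' + 1)·e^(x + y)
  d/dx[-7] = 0

The pieces without y' make up ∂F/∂x and the coefficient of y' is ∂F/∂y:
  ∂F/∂x = e^(x + y) - 15,
  ∂F/∂y = e^(x + y).

Since d/dx[F] = ∂F/∂x + (∂F/∂y)·y' = 0, solve for y':
  (∂F/∂y)·y' = -∂F/∂x
  dy/dx = -(∂F/∂x)/(∂F/∂y) = -(e^(x + y) - 15)/(e^(x + y)) = 15e^(-x - y) - 1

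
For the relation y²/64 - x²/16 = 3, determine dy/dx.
Differentiate the relation implicitly: treat y = y(x) and apply the chain rule, so every y-derivative picks up a y' = dy/dx factor.

With everything moved to the left-hand side, differentiate term by term:
  d/dx[-x^2/16] = -x/8
  d/dx[y^2/64] = y·y'/32
  d/dx[-3] = 0

Separating the contributions that come from x directly and those that come through y:
  without y':      -x/8
  multiplying y':  y/32

so (-x/8) + (y/32)·y' = 0, and therefore
  dy/dx = -(-x/8)/(y/32) = 4x/y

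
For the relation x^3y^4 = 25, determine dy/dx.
Differentiate the relation implicitly: treat y = y(x) and apply the chain rule, so every y-derivative picks up a y' = dy/dx factor.

With everything moved to the left-hand side, differentiate term by term:
  d/dx[x^3y^4] = 4x^3y^3·y' + 3x^2y^4
  d/dx[-25] = 0

Separating the contributions that come from x directly and those that come through y:
  without y':      3x^2y^4
  multiplying y':  4x^3y^3

so (3x^2y^4) + (4x^3y^3)·y' = 0, and therefore
  dy/dx = -(3x^2y^4)/(4x^3y^3) = -3y/(4x)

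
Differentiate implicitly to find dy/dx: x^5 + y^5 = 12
Apply d/dx to both sides, remembering that y depends on x. Each occurrence of y therefore brings in a y' = dy/dx via the chain rule.

With F(x, y) equal to the left-hand side minus the right, differentiate F term by term:
  d/dx[x^5] = 5x^4
  d/dx[y^5] = 5y^4·y'
  d/dx[-12] = 0
Adding these up, d/dx[F] = 0 becomes
  (5x^4) + (5y^4)·y' = 0,
so isolating y',
  dy/dx = -(5x^4)/(5y^4) = -x^4/y^4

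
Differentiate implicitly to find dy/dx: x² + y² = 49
Differentiate both sides with respect to x, treating y as y(x). By the chain rule, any term containing y contributes a factor of y' = dy/dx when we differentiate it.

Move every term to one side and write the relation as F(x, y) = 0. Term by term,
  d/dx[x^2] = 2x
  d/dx[y^2] = 2y·y'
  d/dx[-49] = 0

The pieces without y' make up ∂F/∂x and the coefficient of y' is ∂F/∂y:
  ∂F/∂x = 2x,
  ∂F/∂y = 2y.

Since d/dx[F] = ∂F/∂x + (∂F/∂y)·y' = 0, solve for y':
  (∂F/∂y)·y' = -∂F/∂x
  dy/dx = -(∂F/∂x)/(∂F/∂y) = -(2x)/(2y) = -x/y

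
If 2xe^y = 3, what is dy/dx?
Take d/dx of both sides. Since y is implicitly a function of x, the chain rule attaches a y' = dy/dx factor whenever we differentiate through y.

Set F(x, y) = (left side) − (right side), so the curve is F = 0. Differentiating each term of F:
  d/dx[2x·e^(y)] = 2x·y'·e^(y) + 2e^(y)
  d/dx[-3] = 0

Collecting, the y'-free part is the partial derivative in x and the y' coefficient is the partial derivative in y:
  ∂F/∂x = 2e^(y)
  ∂F/∂y = 2x·e^(y)

so d/dx[F(x, y(x))] = ∂F/∂x + (∂F/∂y)·y' = 0. Rearranging,
  dy/dx = -(∂F/∂x)/(∂F/∂y) = -(2e^(y))/(2x·e^(y)) = -1/x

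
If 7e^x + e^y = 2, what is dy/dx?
Differentiate the relation implicitly: treat y = y(x) and apply the chain rule, so every y-derivative picks up a y' = dy/dx factor.

With everything moved to the left-hand side, differentiate term by term:
  d/dx[7e^(x)] = 7e^(x)
  d/dx[e^(y)] = y'·e^(y)
  d/dx[-2] = 0

Separating the contributions that come from x directly and those that come through y:
  without y':      7e^(x)
  multiplying y':  e^(y)

so (7e^(x)) + (e^(y))·y' = 0, and therefore
  dy/dx = -(7e^(x))/(e^(y)) = -7e^(x - y)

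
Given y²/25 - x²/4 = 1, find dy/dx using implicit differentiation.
Differentiate the relation implicitly: treat y = y(x) and apply the chain rule, so every y-derivative picks up a y' = dy/dx factor.

With everything moved to the left-hand side, differentiate term by term:
  d/dx[-x^2/4] = -x/2
  d/dx[y^2/25] = 2y·y'/25
  d/dx[-1] = 0

Separating the contributions that come from x directly and those that come through y:
  without y':      -x/2
  multiplying y':  2y/25

so (-x/2) + (2y/25)·y' = 0, and therefore
  dy/dx = -(-x/2)/(2y/25) = 25x/(4y)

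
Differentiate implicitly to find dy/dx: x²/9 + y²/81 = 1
Take d/dx of both sides. Since y is implicitly a function of x, the chain rule attaches a y' = dy/dx factor whenever we differentiate through y.

Set F(x, y) = (left side) − (right side), so the curve is F = 0. Differentiating each term of F:
  d/dx[x^2/9] = 2x/9
  d/dx[y^2/81] = 2y·y'/81
  d/dx[-1] = 0

Collecting, the y'-free part is the partial derivative in x and the y' coefficient is the partial derivative in y:
  ∂F/∂x = 2x/9
  ∂F/∂y = 2y/81

so d/dx[F(x, y(x))] = ∂F/∂x + (∂F/∂y)·y' = 0. Rearranging,
  dy/dx = -(∂F/∂x)/(∂F/∂y) = -(2x/9)/(2y/81) = -9x/y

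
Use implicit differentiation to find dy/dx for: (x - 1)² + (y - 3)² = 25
Apply d/dx to both sides, remembering that y depends on x. Each occurrence of y therefore brings in a y' = dy/dx via the chain rule.

With F(x, y) equal to the left-hand side minus the right, differentiate F term by term:
  d/dx[(x - 1)^2] = 2x - 2
  d/dx[(y - 3)^2] = 2·y'(y - 3)
  d/dx[-25] = 0
Adding these up, d/dx[F] = 0 becomes
  (2x - 2) + (2y - 6)·y' = 0,
so isolating y',
  dy/dx = -(2x - 2)/(2y - 6) = (1 - x)/(y - 3)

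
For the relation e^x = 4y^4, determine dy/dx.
Apply d/dx to both sides, remembering that y depends on x. Each occurrence of y therefore brings in a y' = dy/dx via the chain rule.

With F(x, y) equal to the left-hand side minus the right, differentiate F term by term:
  d/dx[-4y^4] = -16y^3·y'
  d/dx[e^(x)] = e^(x)
Adding these up, d/dx[F] = 0 becomes
  (e^(x)) + (-16y^3)·y' = 0,
so isolating y',
  dy/dx = -(e^(x))/(-16y^3) = e^(x)/(16y^3)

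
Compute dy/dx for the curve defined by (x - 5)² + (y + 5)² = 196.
Differentiate both sides with respect to x, treating y as y(x). By the chain rule, any term containing y contributes a factor of y' = dy/dx when we differentiate it.

Move every term to one side and write the relation as F(x, y) = 0. Term by term,
  d/dx[(x - 5)^2] = 2x - 10
  d/dx[(y + 5)^2] = 2·y'(y + 5)
  d/dx[-196] = 0

The pieces without y' make up ∂F/∂x and the coefficient of y' is ∂F/∂y:
  ∂F/∂x = 2x - 10,
  ∂F/∂y = 2y + 10.

Since d/dx[F] = ∂F/∂x + (∂F/∂y)·y' = 0, solve for y':
  (∂F/∂y)·y' = -∂F/∂x
  dy/dx = -(∂F/∂x)/(∂F/∂y) = -(2x - 10)/(2y + 10) = (5 - x)/(y + 5)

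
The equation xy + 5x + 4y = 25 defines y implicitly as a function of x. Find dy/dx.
Differentiate both sides with respect to x, treating y as y(x). By the chain rule, any term containing y contributes a factor of y' = dy/dx when we differentiate it.

Move every term to one side and write the relation as F(x, y) = 0. Term by term,
  d/dx[xy] = x·y' + y
  d/dx[5x] = 5
  d/dx[4y] = 4·y'
  d/dx[-25] = 0

The pieces without y' make up ∂F/∂x and the coefficient of y' is ∂F/∂y:
  ∂F/∂x = y + 5,
  ∂F/∂y = x + 4.

Since d/dx[F] = ∂F/∂x + (∂F/∂y)·y' = 0, solve for y':
  (∂F/∂y)·y' = -∂F/∂x
  dy/dx = -(∂F/∂x)/(∂F/∂y) = -(y + 5)/(x + 4) = (-y - 5)/(x + 4)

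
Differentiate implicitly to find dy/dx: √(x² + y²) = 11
Apply d/dx to both sides, remembering that y depends on x. Each occurrence of y therefore brings in a y' = dy/dx via the chain rule.

With F(x, y) equal to the left-hand side minus the right, differentiate F term by term:
  d/dx[√(x^2 + y^2)] = (x + y·y')/√(x^2 + y^2)
  d/dx[-11] = 0
Adding these up, d/dx[F] = 0 becomes
  (x/√(x^2 + y^2)) + (y/√(x^2 + y^2))·y' = 0,
so isolating y',
  dy/dx = -(x/√(x^2 + y^2))/(y/√(x^2 + y^2)) = -x/y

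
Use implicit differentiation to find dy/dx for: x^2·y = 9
Differentiate the relation implicitly: treat y = y(x) and apply the chain rule, so every y-derivative picks up a y' = dy/dx factor.

With everything moved to the left-hand side, differentiate term by term:
  d/dx[x^2y] = x^2·y' + 2xy
  d/dx[-9] = 0

Separating the contributions that come from x directly and those that come through y:
  without y':      2xy
  multiplying y':  x^2

so (2xy) + (x^2)·y' = 0, and therefore
  dy/dx = -(2xy)/(x^2) = -2y/x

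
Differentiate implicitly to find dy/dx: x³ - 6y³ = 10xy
Differentiate the relation implicitly: treat y = y(x) and apply the chain rule, so every y-derivative picks up a y' = dy/dx factor.

With everything moved to the left-hand side, differentiate term by term:
  d/dx[x^3] = 3x^2
  d/dx[-10xy] = -10x·y' - 10y
  d/dx[-6y^3] = -18y^2·y'

Separating the contributions that come from x directly and those that come through y:
  without y':      3x^2 - 10y
  multiplying y':  -10x - 18y^2

so (3x^2 - 10y) + (-10x - 18y^2)·y' = 0, and therefore
  dy/dx = -(3x^2 - 10y)/(-10x - 18y^2) = (3x^2 - 10y)/(2(5x + 9y^2))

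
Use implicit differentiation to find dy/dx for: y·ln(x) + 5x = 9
Apply d/dx to both sides, remembering that y depends on x. Each occurrence of y therefore brings in a y' = dy/dx via the chain rule.

With F(x, y) equal to the left-hand side minus the right, differentiate F term by term:
  d/dx[5x] = 5
  d/dx[y·ln(x)] = y'·ln(x) + y/x
  d/dx[-9] = 0
Adding these up, d/dx[F] = 0 becomes
  (5 + y/x) + (ln(x))·y' = 0,
so isolating y',
  dy/dx = -(5 + y/x)/(ln(x))
        = -((5x + y)/x)/(ln(x)) = (-5x - y)/(x·ln(x))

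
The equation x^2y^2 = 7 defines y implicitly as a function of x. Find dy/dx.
Take d/dx of both sides. Since y is implicitly a function of x, the chain rule attaches a y' = dy/dx factor whenever we differentiate through y.

Set F(x, y) = (left side) − (right side), so the curve is F = 0. Differentiating each term of F:
  d/dx[x^2y^2] = 2x^2y·y' + 2xy^2
  d/dx[-7] = 0

Collecting, the y'-free part is the partial derivative in x and the y' coefficient is the partial derivative in y:
  ∂F/∂x = 2xy^2
  ∂F/∂y = 2x^2y

so d/dx[F(x, y(x))] = ∂F/∂x + (∂F/∂y)·y' = 0. Rearranging,
  dy/dx = -(∂F/∂x)/(∂F/∂y) = -(2xy^2)/(2x^2y) = -y/x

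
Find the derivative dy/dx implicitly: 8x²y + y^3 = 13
Apply d/dx to both sides, remembering that y depends on x. Each occurrence of y therefore brings in a y' = dy/dx via the chain rule.

With F(x, y) equal to the left-hand side minus the right, differentiate F term by term:
  d/dx[8x^2y] = 8x^2·y' + 16xy
  d/dx[y^3] = 3y^2·y'
  d/dx[-13] = 0
Adding these up, d/dx[F] = 0 becomes
  (16xy) + (8x^2 + 3y^2)·y' = 0,
so isolating y',
  dy/dx = -(16xy)/(8x^2 + 3y^2) = -16xy/(8x^2 + 3y^2)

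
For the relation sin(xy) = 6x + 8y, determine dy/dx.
Differentiate both sides with respect to x, treating y as y(x). By the chain rule, any term containing y contributes a factor of y' = dy/dx when we differentiate it.

Move every term to one side and write the relation as F(x, y) = 0. Term by term,
  d/dx[-6x] = -6
  d/dx[-8y] = -8·y'
  d/dx[sin(xy)] = (x·y' + y)·cos(xy)

The pieces without y' make up ∂F/∂x and the coefficient of y' is ∂F/∂y:
  ∂F/∂x = y·cos(xy) - 6,
  ∂F/∂y = x·cos(xy) - 8.

Since d/dx[F] = ∂F/∂x + (∂F/∂y)·y' = 0, solve for y':
  (∂F/∂y)·y' = -∂F/∂x
  dy/dx = -(∂F/∂x)/(∂F/∂y) = -(y·cos(xy) - 6)/(x·cos(xy) - 8) = (-y·cos(xy) + 6)/(x·cos(xy) - 8)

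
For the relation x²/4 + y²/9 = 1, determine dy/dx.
Differentiate both sides with respect to x, treating y as y(x). By the chain rule, any term containing y contributes a factor of y' = dy/dx when we differentiate it.

Move every term to one side and write the relation as F(x, y) = 0. Term by term,
  d/dx[x^2/4] = x/2
  d/dx[y^2/9] = 2y·y'/9
  d/dx[-1] = 0

The pieces without y' make up ∂F/∂x and the coefficient of y' is ∂F/∂y:
  ∂F/∂x = x/2,
  ∂F/∂y = 2y/9.

Since d/dx[F] = ∂F/∂x + (∂F/∂y)·y' = 0, solve for y':
  (∂F/∂y)·y' = -∂F/∂x
  dy/dx = -(∂F/∂x)/(∂F/∂y) = -(x/2)/(2y/9) = -9x/(4y)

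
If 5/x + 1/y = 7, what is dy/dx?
Differentiate the relation implicitly: treat y = y(x) and apply the chain rule, so every y-derivative picks up a y' = dy/dx factor.

With everything moved to the left-hand side, differentiate term by term:
  d/dx[1/y] = -y'/y^2
  d/dx[5/x] = -5/x^2
  d/dx[-7] = 0

Separating the contributions that come from x directly and those that come through y:
  without y':      -5/x^2
  multiplying y':  -1/y^2

so (-5/x^2) + (-1/y^2)·y' = 0, and therefore
  dy/dx = -(-5/x^2)/(-1/y^2) = -5y^2/x^2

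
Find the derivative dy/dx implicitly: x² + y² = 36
Apply d/dx to both sides, remembering that y depends on x. Each occurrence of y therefore brings in a y' = dy/dx via the chain rule.

With F(x, y) equal to the left-hand side minus the right, differentiate F term by term:
  d/dx[x^2] = 2x
  d/dx[y^2] = 2y·y'
  d/dx[-36] = 0
Adding these up, d/dx[F] = 0 becomes
  (2x) + (2y)·y' = 0,
so isolating y',
  dy/dx = -(2x)/(2y) = -x/y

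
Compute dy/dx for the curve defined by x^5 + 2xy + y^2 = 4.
Apply d/dx to both sides, remembering that y depends on x. Each occurrence of y therefore brings in a y' = dy/dx via the chain rule.

With F(x, y) equal to the left-hand side minus the right, differentiate F term by term:
  d/dx[x^5] = 5x^4
  d/dx[2xy] = 2x·y' + 2y
  d/dx[y^2] = 2y·y'
  d/dx[-4] = 0
Adding these up, d/dx[F] = 0 becomes
  (5x^4 + 2y) + (2x + 2y)·y' = 0,
so isolating y',
  dy/dx = -(5x^4 + 2y)/(2x + 2y) = (-5x^4/2 - y)/(x + y)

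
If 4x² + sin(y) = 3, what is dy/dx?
Differentiate the relation implicitly: treat y = y(x) and apply the chain rule, so every y-derivative picks up a y' = dy/dx factor.

With everything moved to the left-hand side, differentiate term by term:
  d/dx[4x^2] = 8x
  d/dx[sin(y)] = y'·cos(y)
  d/dx[-3] = 0

Separating the contributions that come from x directly and those that come through y:
  without y':      8x
  multiplying y':  cos(y)

so (8x) + (cos(y))·y' = 0, and therefore
  dy/dx = -(8x)/(cos(y)) = -8x/cos(y)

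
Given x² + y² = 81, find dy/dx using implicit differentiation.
Differentiate the relation implicitly: treat y = y(x) and apply the chain rule, so every y-derivative picks up a y' = dy/dx factor.

With everything moved to the left-hand side, differentiate term by term:
  d/dx[x^2] = 2x
  d/dx[y^2] = 2y·y'
  d/dx[-81] = 0

Separating the contributions that come from x directly and those that come through y:
  without y':      2x
  multiplying y':  2y

so (2x) + (2y)·y' = 0, and therefore
  dy/dx = -(2x)/(2y) = -x/y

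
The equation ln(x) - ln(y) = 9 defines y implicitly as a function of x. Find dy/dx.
Differentiate the relation implicitly: treat y = y(x) and apply the chain rule, so every y-derivative picks up a y' = dy/dx factor.

With everything moved to the left-hand side, differentiate term by term:
  d/dx[ln(x)] = 1/x
  d/dx[-ln(y)] = -y'/y
  d/dx[-9] = 0

Separating the contributions that come from x directly and those that come through y:
  without y':      1/x
  multiplying y':  -1/y

so (1/x) + (-1/y)·y' = 0, and therefore
  dy/dx = -(1/x)/(-1/y) = y/x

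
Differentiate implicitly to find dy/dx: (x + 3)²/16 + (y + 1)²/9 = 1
Apply d/dx to both sides, remembering that y depends on x. Each occurrence of y therefore brings in a y' = dy/dx via the chain rule.

With F(x, y) equal to the left-hand side minus the right, differentiate F term by term:
  d/dx[(x + 3)^2/16] = x/8 + 3/8
  d/dx[(y + 1)^2/9] = 2·y'(y + 1)/9
  d/dx[-1] = 0
Adding these up, d/dx[F] = 0 becomes
  (x/8 + 3/8) + (2y/9 + 2/9)·y' = 0,
so isolating y',
  dy/dx = -(x/8 + 3/8)/(2y/9 + 2/9)
        = -((x + 3)/8)/(2(y + 1)/9) = 9(-x - 3)/(16(y + 1))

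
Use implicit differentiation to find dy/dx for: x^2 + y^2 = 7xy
Differentiate both sides with respect to x, treating y as y(x). By the chain rule, any term containing y contributes a factor of y' = dy/dx when we differentiate it.

Move every term to one side and write the relation as F(x, y) = 0. Term by term,
  d/dx[x^2] = 2x
  d/dx[-7xy] = -7x·y' - 7y
  d/dx[y^2] = 2y·y'

The pieces without y' make up ∂F/∂x and the coefficient of y' is ∂F/∂y:
  ∂F/∂x = 2x - 7y,
  ∂F/∂y = -7x + 2y.

Since d/dx[F] = ∂F/∂x + (∂F/∂y)·y' = 0, solve for y':
  (∂F/∂y)·y' = -∂F/∂x
  dy/dx = -(∂F/∂x)/(∂F/∂y) = -(2x - 7y)/(-7x + 2y) = (2x - 7y)/(7x - 2y)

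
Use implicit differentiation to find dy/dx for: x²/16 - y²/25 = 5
Differentiate the relation implicitly: treat y = y(x) and apply the chain rule, so every y-derivative picks up a y' = dy/dx factor.

With everything moved to the left-hand side, differentiate term by term:
  d/dx[x^2/16] = x/8
  d/dx[-y^2/25] = -2y·y'/25
  d/dx[-5] = 0

Separating the contributions that come from x directly and those that come through y:
  without y':      x/8
  multiplying y':  -2y/25

so (x/8) + (-2y/25)·y' = 0, and therefore
  dy/dx = -(x/8)/(-2y/25) = 25x/(16y)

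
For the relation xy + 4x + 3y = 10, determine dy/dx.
Differentiate the relation implicitly: treat y = y(x) and apply the chain rule, so every y-derivative picks up a y' = dy/dx factor.

With everything moved to the left-hand side, differentiate term by term:
  d/dx[xy] = x·y' + y
  d/dx[4x] = 4
  d/dx[3y] = 3·y'
  d/dx[-10] = 0

Separating the contributions that come from x directly and those that come through y:
  without y':      y + 4
  multiplying y':  x + 3

so (y + 4) + (x + 3)·y' = 0, and therefore
  dy/dx = -(y + 4)/(x + 3) = (-y - 4)/(x + 3)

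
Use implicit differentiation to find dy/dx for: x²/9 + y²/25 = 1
Differentiate the relation implicitly: treat y = y(x) and apply the chain rule, so every y-derivative picks up a y' = dy/dx factor.

With everything moved to the left-hand side, differentiate term by term:
  d/dx[x^2/9] = 2x/9
  d/dx[y^2/25] = 2y·y'/25
  d/dx[-1] = 0

Separating the contributions that come from x directly and those that come through y:
  without y':      2x/9
  multiplying y':  2y/25

so (2x/9) + (2y/25)·y' = 0, and therefore
  dy/dx = -(2x/9)/(2y/25) = -25x/(9y)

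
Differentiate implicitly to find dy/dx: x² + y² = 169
Differentiate both sides with respect to x, treating y as y(x). By the chain rule, any term containing y contributes a factor of y' = dy/dx when we differentiate it.

Move every term to one side and write the relation as F(x, y) = 0. Term by term,
  d/dx[x^2] = 2x
  d/dx[y^2] = 2y·y'
  d/dx[-169] = 0

The pieces without y' make up ∂F/∂x and the coefficient of y' is ∂F/∂y:
  ∂F/∂x = 2x,
  ∂F/∂y = 2y.

Since d/dx[F] = ∂F/∂x + (∂F/∂y)·y' = 0, solve for y':
  (∂F/∂y)·y' = -∂F/∂x
  dy/dx = -(∂F/∂x)/(∂F/∂y) = -(2x)/(2y) = -x/y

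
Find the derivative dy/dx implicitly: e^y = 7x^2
Differentiate both sides with respect to x, treating y as y(x). By the chain rule, any term containing y contributes a factor of y' = dy/dx when we differentiate it.

Move every term to one side and write the relation as F(x, y) = 0. Term by term,
  d/dx[-7x^2] = -14x
  d/dx[e^(y)] = y'·e^(y)

The pieces without y' make up ∂F/∂x and the coefficient of y' is ∂F/∂y:
  ∂F/∂x = -14x,
  ∂F/∂y = e^(y).

Since d/dx[F] = ∂F/∂x + (∂F/∂y)·y' = 0, solve for y':
  (∂F/∂y)·y' = -∂F/∂x
  dy/dx = -(∂F/∂x)/(∂F/∂y) = -(-14x)/(e^(y)) = 14x·e^(-y)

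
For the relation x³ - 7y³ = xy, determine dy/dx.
Differentiate the relation implicitly: treat y = y(x) and apply the chain rule, so every y-derivative picks up a y' = dy/dx factor.

With everything moved to the left-hand side, differentiate term by term:
  d/dx[x^3] = 3x^2
  d/dx[-xy] = -x·y' - y
  d/dx[-7y^3] = -21y^2·y'

Separating the contributions that come from x directly and those that come through y:
  without y':      3x^2 - y
  multiplying y':  -x - 21y^2

so (3x^2 - y) + (-x - 21y^2)·y' = 0, and therefore
  dy/dx = -(3x^2 - y)/(-x - 21y^2) = (3x^2 - y)/(x + 21y^2)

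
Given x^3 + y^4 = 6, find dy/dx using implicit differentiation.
Differentiate both sides with respect to x, treating y as y(x). By the chain rule, any term containing y contributes a factor of y' = dy/dx when we differentiate it.

Move every term to one side and write the relation as F(x, y) = 0. Term by term,
  d/dx[x^3] = 3x^2
  d/dx[y^4] = 4y^3·y'
  d/dx[-6] = 0

The pieces without y' make up ∂F/∂x and the coefficient of y' is ∂F/∂y:
  ∂F/∂x = 3x^2,
  ∂F/∂y = 4y^3.

Since d/dx[F] = ∂F/∂x + (∂F/∂y)·y' = 0, solve for y':
  (∂F/∂y)·y' = -∂F/∂x
  dy/dx = -(∂F/∂x)/(∂F/∂y) = -(3x^2)/(4y^3) = -3x^2/(4y^3)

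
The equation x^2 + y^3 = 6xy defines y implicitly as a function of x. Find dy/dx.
Differentiate the relation implicitly: treat y = y(x) and apply the chain rule, so every y-derivative picks up a y' = dy/dx factor.

With everything moved to the left-hand side, differentiate term by term:
  d/dx[x^2] = 2x
  d/dx[-6xy] = -6x·y' - 6y
  d/dx[y^3] = 3y^2·y'

Separating the contributions that come from x directly and those that come through y:
  without y':      2x - 6y
  multiplying y':  -6x + 3y^2

so (2x - 6y) + (-6x + 3y^2)·y' = 0, and therefore
  dy/dx = -(2x - 6y)/(-6x + 3y^2) = 2(x - 3y)/(3(2x - y^2))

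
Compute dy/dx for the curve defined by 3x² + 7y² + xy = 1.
Differentiate the relation implicitly: treat y = y(x) and apply the chain rule, so every y-derivative picks up a y' = dy/dx factor.

With everything moved to the left-hand side, differentiate term by term:
  d/dx[3x^2] = 6x
  d/dx[xy] = x·y' + y
  d/dx[7y^2] = 14y·y'
  d/dx[-1] = 0

Separating the contributions that come from x directly and those that come through y:
  without y':      6x + y
  multiplying y':  x + 14y

so (6x + y) + (x + 14y)·y' = 0, and therefore
  dy/dx = -(6x + y)/(x + 14y) = (-6x - y)/(x + 14y)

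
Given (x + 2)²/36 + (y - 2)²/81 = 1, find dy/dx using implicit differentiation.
Apply d/dx to both sides, remembering that y depends on x. Each occurrence of y therefore brings in a y' = dy/dx via the chain rule.

With F(x, y) equal to the left-hand side minus the right, differentiate F term by term:
  d/dx[(x + 2)^2/36] = x/18 + 1/9
  d/dx[(y - 2)^2/81] = 2·y'(y - 2)/81
  d/dx[-1] = 0
Adding these up, d/dx[F] = 0 becomes
  (x/18 + 1/9) + (2y/81 - 4/81)·y' = 0,
so isolating y',
  dy/dx = -(x/18 + 1/9)/(2y/81 - 4/81)
        = -((x + 2)/18)/(2(y - 2)/81) = 9(-x - 2)/(4(y - 2))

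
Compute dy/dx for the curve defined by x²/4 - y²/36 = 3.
Apply d/dx to both sides, remembering that y depends on x. Each occurrence of y therefore brings in a y' = dy/dx via the chain rule.

With F(x, y) equal to the left-hand side minus the right, differentiate F term by term:
  d/dx[x^2/4] = x/2
  d/dx[-y^2/36] = -y·y'/18
  d/dx[-3] = 0
Adding these up, d/dx[F] = 0 becomes
  (x/2) + (-y/18)·y' = 0,
so isolating y',
  dy/dx = -(x/2)/(-y/18) = 9x/y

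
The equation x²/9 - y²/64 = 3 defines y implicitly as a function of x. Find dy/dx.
Differentiate the relation implicitly: treat y = y(x) and apply the chain rule, so every y-derivative picks up a y' = dy/dx factor.

With everything moved to the left-hand side, differentiate term by term:
  d/dx[x^2/9] = 2x/9
  d/dx[-y^2/64] = -y·y'/32
  d/dx[-3] = 0

Separating the contributions that come from x directly and those that come through y:
  without y':      2x/9
  multiplying y':  -y/32

so (2x/9) + (-y/32)·y' = 0, and therefore
  dy/dx = -(2x/9)/(-y/32) = 64x/(9y)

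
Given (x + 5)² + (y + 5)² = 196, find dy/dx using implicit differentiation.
Differentiate the relation implicitly: treat y = y(x) and apply the chain rule, so every y-derivative picks up a y' = dy/dx factor.

With everything moved to the left-hand side, differentiate term by term:
  d/dx[(x + 5)^2] = 2x + 10
  d/dx[(y + 5)^2] = 2·y'(y + 5)
  d/dx[-196] = 0

Separating the contributions that come from x directly and those that come through y:
  without y':      2x + 10
  multiplying y':  2y + 10

so (2x + 10) + (2y + 10)·y' = 0, and therefore
  dy/dx = -(2x + 10)/(2y + 10) = (-x - 5)/(y + 5)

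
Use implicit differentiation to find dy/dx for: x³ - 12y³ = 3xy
Apply d/dx to both sides, remembering that y depends on x. Each occurrence of y therefore brings in a y' = dy/dx via the chain rule.

With F(x, y) equal to the left-hand side minus the right, differentiate F term by term:
  d/dx[x^3] = 3x^2
  d/dx[-3xy] = -3x·y' - 3y
  d/dx[-12y^3] = -36y^2·y'
Adding these up, d/dx[F] = 0 becomes
  (3x^2 - 3y) + (-3x - 36y^2)·y' = 0,
so isolating y',
  dy/dx = -(3x^2 - 3y)/(-3x - 36y^2) = (x^2 - y)/(x + 12y^2)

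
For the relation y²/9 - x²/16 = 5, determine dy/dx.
Apply d/dx to both sides, remembering that y depends on x. Each occurrence of y therefore brings in a y' = dy/dx via the chain rule.

With F(x, y) equal to the left-hand side minus the right, differentiate F term by term:
  d/dx[-x^2/16] = -x/8
  d/dx[y^2/9] = 2y·y'/9
  d/dx[-5] = 0
Adding these up, d/dx[F] = 0 becomes
  (-x/8) + (2y/9)·y' = 0,
so isolating y',
  dy/dx = -(-x/8)/(2y/9) = 9x/(16y)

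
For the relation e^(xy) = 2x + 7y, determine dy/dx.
Apply d/dx to both sides, remembering that y depends on x. Each occurrence of y therefore brings in a y' = dy/dx via the chain rule.

With F(x, y) equal to the left-hand side minus the right, differentiate F term by term:
  d/dx[-2x] = -2
  d/dx[-7y] = -7·y'
  d/dx[e^(xy)] = (x·y' + y)·e^(xy)
Adding these up, d/dx[F] = 0 becomes
  (y·e^(xy) - 2) + (x·e^(xy) - 7)·y' = 0,
so isolating y',
  dy/dx = -(y·e^(xy) - 2)/(x·e^(xy) - 7) = (-y·e^(xy) + 2)/(x·e^(xy) - 7)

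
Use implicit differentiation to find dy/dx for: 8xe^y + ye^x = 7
Apply d/dx to both sides, remembering that y depends on x. Each occurrence of y therefore brings in a y' = dy/dx via the chain rule.

With F(x, y) equal to the left-hand side minus the right, differentiate F term by term:
  d/dx[8x·e^(y)] = 8x·y'·e^(y) + 8e^(y)
  d/dx[y·e^(x)] = y·e^(x) + y'·e^(x)
  d/dx[-7] = 0
Adding these up, d/dx[F] = 0 becomes
  (y·e^(x) + 8e^(y)) + (8x·e^(y) + e^(x))·y' = 0,
so isolating y',
  dy/dx = -(y·e^(x) + 8e^(y))/(8x·e^(y) + e^(x)) = (-y·e^(x) - 8e^(y))/(8x·e^(y) + e^(x))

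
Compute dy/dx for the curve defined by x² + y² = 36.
Take d/dx of both sides. Since y is implicitly a function of x, the chain rule attaches a y' = dy/dx factor whenever we differentiate through y.

Set F(x, y) = (left side) − (right side), so the curve is F = 0. Differentiating each term of F:
  d/dx[x^2] = 2x
  d/dx[y^2] = 2y·y'
  d/dx[-36] = 0

Collecting, the y'-free part is the partial derivative in x and the y' coefficient is the partial derivative in y:
  ∂F/∂x = 2x
  ∂F/∂y = 2y

so d/dx[F(x, y(x))] = ∂F/∂x + (∂F/∂y)·y' = 0. Rearranging,
  dy/dx = -(∂F/∂x)/(∂F/∂y) = -(2x)/(2y) = -x/y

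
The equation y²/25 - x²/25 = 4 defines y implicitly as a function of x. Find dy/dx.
Differentiate both sides with respect to x, treating y as y(x). By the chain rule, any term containing y contributes a factor of y' = dy/dx when we differentiate it.

Move every term to one side and write the relation as F(x, y) = 0. Term by term,
  d/dx[-x^2/25] = -2x/25
  d/dx[y^2/25] = 2y·y'/25
  d/dx[-4] = 0

The pieces without y' make up ∂F/∂x and the coefficient of y' is ∂F/∂y:
  ∂F/∂x = -2x/25,
  ∂F/∂y = 2y/25.

Since d/dx[F] = ∂F/∂x + (∂F/∂y)·y' = 0, solve for y':
  (∂F/∂y)·y' = -∂F/∂x
  dy/dx = -(∂F/∂x)/(∂F/∂y) = -(-2x/25)/(2y/25) = x/y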